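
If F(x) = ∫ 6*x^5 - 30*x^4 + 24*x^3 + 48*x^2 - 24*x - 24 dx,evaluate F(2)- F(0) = 0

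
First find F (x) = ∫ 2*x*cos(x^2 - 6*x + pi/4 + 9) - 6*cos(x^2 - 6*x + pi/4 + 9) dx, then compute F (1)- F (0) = sin(pi/4 + 4) - sin(pi/4 + 9)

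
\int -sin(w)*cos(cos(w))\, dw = sin(cos(w)) + C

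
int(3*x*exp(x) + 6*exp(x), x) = 3*(x + 1)*exp(x) + C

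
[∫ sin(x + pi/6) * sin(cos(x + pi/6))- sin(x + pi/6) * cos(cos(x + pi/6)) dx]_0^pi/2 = sqrt(2)*(-sin((pi + 2*sqrt(3))/4) + cos((2 + pi)/4))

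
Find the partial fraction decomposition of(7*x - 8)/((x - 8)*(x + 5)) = 43/(13*(x + 5)) + 48/(13*(x - 8))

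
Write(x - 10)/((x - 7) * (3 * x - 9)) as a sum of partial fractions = 7/(12*(x - 3)) - 1/(4*(x - 7))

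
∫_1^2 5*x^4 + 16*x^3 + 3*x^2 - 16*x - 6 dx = 68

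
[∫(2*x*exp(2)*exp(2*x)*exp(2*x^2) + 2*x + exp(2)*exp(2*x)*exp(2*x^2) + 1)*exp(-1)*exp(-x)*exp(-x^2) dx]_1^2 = -exp(3) - exp(-7) + exp(-3) + exp(7)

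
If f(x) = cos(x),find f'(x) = -sin(x)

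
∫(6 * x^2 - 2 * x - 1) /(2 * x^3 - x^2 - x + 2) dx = log(2*x^3 - x^2 - x + 2) + C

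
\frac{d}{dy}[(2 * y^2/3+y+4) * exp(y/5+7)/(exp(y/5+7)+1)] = (2*y^2*exp(y/5 + 7) + 23*y*exp(y/5 + 7) + 20*y*exp(2*y/5 + 14) + 27*exp(y/5 + 7) + 15*exp(2*y/5 + 14))/(15*exp(14)*exp(2*y/5) + 30*exp(7)*exp(y/5) + 15)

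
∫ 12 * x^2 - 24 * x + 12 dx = 4*x^3 - 12*x^2 + 12*x + C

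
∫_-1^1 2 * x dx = 0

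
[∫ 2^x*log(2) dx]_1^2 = 2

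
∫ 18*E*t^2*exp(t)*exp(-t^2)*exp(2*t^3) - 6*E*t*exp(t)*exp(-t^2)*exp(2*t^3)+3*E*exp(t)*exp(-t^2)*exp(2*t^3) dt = 3*exp(2*t^3 - t^2 + t + 1) + C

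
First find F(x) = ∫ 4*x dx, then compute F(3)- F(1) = 16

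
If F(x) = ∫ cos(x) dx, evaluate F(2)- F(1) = -sin(1) + sin(2)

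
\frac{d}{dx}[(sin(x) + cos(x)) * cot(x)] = -sqrt(2)*sin(x + pi/4) - cos(x)/sin(x)^2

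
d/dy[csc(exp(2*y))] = -2*exp(2*y)*cot(exp(2*y))*csc(exp(2*y))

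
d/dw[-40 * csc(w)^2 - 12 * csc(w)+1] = 4*(3 + 20/sin(w))*cos(w)/sin(w)^2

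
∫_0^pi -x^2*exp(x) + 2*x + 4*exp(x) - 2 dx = (-1 + exp(pi))*(-pi^2 + 2 + 2*pi)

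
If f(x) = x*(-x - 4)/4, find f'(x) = -x/2 - 1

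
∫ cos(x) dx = sin(x) + C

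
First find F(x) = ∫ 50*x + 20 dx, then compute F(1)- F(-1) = 40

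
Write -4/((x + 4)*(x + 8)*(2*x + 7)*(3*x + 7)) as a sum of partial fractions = -108/(595*(3*x + 7)) + 32/(63*(2*x + 7)) + 1/(153*(x + 8)) - 1/(5*(x + 4))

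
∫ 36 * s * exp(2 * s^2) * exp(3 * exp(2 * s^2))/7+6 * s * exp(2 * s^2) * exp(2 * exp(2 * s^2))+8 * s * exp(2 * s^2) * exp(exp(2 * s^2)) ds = (12*exp(2*exp(2*s^2)) + 21*exp(exp(2*s^2)) + 56)*exp(exp(2*s^2))/28 + C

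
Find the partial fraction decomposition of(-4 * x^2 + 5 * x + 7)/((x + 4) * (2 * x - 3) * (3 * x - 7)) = -28/(95*(3*x - 7)) - 2/(5*(2*x - 3)) - 7/(19*(x + 4))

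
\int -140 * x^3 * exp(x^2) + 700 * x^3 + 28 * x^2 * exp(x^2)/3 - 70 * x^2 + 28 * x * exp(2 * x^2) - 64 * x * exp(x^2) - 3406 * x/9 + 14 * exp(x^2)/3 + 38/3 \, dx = 20*x^2 - 4*x/3 + 7*(-15*x^2 + x + 3*exp(x^2) + 9)^2/9 - 4*exp(x^2) + C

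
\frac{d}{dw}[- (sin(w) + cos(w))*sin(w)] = -sqrt(2)*sin(2*w + pi/4)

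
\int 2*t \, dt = t^2 + C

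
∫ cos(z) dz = sin(z) + C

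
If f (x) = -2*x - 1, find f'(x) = -2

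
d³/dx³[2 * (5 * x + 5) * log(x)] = (20 - 10*x)/x^3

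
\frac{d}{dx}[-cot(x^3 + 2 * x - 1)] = (3*x^2 + 2)/sin(x^3 + 2*x - 1)^2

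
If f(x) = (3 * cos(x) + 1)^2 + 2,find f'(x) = -6*(3*cos(x) + 1)*sin(x)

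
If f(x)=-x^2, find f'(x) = -2*x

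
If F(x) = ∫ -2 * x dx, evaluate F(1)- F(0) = -1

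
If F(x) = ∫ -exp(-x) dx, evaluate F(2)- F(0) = -1 + exp(-2)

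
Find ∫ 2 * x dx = x^2 + C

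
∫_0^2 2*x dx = 4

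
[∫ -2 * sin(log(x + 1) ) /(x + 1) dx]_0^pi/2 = -2 + 2*cos(log(1 + pi/2))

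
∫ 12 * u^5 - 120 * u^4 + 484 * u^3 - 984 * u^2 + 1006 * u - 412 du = 2*u^6 - 24*u^5 + 121*u^4 - 328*u^3 + 503*u^2 - 412*u + C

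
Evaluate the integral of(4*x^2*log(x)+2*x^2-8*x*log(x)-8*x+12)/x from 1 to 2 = 4*log(2)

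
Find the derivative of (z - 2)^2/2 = z - 2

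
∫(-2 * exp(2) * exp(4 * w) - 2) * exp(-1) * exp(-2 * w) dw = -2*sinh(2*w + 1) + C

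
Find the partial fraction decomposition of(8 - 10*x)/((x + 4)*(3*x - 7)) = -46/(19*(3*x - 7)) - 48/(19*(x + 4))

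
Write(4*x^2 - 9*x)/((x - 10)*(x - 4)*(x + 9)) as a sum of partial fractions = 405/(247*(x + 9)) - 14/(39*(x - 4)) + 155/(57*(x - 10))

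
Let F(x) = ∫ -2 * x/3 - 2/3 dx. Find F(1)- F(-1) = -4/3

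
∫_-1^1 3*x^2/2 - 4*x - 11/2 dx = -10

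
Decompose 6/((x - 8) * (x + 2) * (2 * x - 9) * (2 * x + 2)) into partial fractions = -24/(1001*(2*x - 9)) - 3/(130*(x + 2)) + 1/(33*(x + 1)) + 1/(210*(x - 8))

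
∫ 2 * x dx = x^2 + C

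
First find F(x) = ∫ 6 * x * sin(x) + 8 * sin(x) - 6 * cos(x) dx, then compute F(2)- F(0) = 8 - 20*cos(2)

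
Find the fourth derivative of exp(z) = exp(z)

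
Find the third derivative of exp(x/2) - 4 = exp(x/2)/8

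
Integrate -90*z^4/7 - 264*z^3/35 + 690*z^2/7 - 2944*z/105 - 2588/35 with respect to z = -18*z^5/7 - 66*z^4/35 + 230*z^3/7 - 1472*z^2/105 - 2588*z/35 + C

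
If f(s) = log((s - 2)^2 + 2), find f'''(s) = (4*s^3 - 24*s^2 + 24*s + 16)/(s^6 - 12*s^5 + 66*s^4 - 208*s^3 + 396*s^2 - 432*s + 216)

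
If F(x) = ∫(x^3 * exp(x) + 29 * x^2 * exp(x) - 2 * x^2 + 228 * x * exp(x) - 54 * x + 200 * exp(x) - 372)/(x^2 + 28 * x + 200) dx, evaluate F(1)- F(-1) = -log(173) - 4 + exp(-1) + E + log(229)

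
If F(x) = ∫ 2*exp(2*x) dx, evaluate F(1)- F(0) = -1 + exp(2)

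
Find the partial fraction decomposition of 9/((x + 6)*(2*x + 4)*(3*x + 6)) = 3/(32*(x + 6)) - 3/(32*(x + 2)) + 3/(8*(x + 2)^2)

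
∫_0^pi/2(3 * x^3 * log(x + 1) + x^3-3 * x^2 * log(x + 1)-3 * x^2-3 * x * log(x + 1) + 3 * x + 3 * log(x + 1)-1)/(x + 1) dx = (-1 + pi/2)^3*log(1 + pi/2)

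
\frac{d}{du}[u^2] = 2*u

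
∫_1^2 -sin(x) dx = -cos(1) + cos(2)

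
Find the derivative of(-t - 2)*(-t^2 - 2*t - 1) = 3*t^2 + 8*t + 5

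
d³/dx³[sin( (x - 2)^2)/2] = -4*x^3*cos(x^2 - 4*x + 4) + 24*x^2*cos(x^2 - 4*x + 4) - 6*x*sin(x^2 - 4*x + 4) - 48*x*cos(x^2 - 4*x + 4) + 12*sin(x^2 - 4*x + 4) + 32*cos(x^2 - 4*x + 4)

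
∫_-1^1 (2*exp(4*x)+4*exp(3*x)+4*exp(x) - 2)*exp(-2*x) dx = -(-E + exp(-1) + 2)^2 + (-exp(-1) + 2 + E)^2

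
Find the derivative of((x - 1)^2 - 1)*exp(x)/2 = x^2*exp(x)/2 - exp(x)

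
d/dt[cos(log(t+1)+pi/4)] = -sin(log(t + 1) + pi/4)/(t + 1)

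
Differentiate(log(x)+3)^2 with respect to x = (2*log(x) + 6)/x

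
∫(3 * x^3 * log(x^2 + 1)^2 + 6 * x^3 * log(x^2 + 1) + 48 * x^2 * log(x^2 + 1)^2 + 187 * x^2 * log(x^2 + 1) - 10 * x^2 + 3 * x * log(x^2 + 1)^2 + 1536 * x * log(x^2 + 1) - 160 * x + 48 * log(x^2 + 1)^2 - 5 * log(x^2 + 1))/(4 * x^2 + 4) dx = (x + 16)*(3*(x + 16)*log(x^2 + 1) - 10)*log(x^2 + 1)/8 + C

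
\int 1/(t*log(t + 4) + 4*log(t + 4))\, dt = log(log(t + 4)) + C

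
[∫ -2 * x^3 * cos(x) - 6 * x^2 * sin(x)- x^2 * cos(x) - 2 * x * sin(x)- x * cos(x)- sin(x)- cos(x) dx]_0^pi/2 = -pi^3/4 - pi^2/4 - pi/2 - 1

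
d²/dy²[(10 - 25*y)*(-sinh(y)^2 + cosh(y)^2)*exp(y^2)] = -10*(10*y^3 - 4*y^2 + 15*y - 2)*exp(y^2)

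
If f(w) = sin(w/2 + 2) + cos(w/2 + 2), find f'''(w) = -sqrt(2)*cos(w/2 + pi/4 + 2)/8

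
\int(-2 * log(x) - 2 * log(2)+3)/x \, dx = (3 - log(2*x))*log(2*x) + C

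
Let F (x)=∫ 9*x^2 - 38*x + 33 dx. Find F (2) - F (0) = 14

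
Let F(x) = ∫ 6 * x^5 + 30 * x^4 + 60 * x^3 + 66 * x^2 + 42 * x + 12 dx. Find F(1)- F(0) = 77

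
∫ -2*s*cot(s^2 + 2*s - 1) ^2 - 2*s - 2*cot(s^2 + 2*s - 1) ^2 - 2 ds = cot((s + 1)^2 - 2) + C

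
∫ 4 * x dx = 2*x^2 + C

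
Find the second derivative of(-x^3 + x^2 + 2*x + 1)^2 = 30*x^4 - 40*x^3 - 36*x^2 + 12*x + 12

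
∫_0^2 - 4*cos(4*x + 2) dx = -sin(10) + sin(2)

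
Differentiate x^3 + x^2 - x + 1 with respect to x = 3*x^2 + 2*x - 1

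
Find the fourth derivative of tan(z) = 24*tan(z)^5 + 40*tan(z)^3 + 16*tan(z)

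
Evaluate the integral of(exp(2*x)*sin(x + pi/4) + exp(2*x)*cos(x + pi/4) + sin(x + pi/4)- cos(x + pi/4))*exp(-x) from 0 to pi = -sqrt(2)*(-exp(-pi) + exp(pi))/2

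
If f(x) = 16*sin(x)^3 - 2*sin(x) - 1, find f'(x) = 10*cos(x) - 12*cos(3*x)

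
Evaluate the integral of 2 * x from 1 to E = -1 + exp(2)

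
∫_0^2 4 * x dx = 8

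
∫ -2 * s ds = -s^2 + C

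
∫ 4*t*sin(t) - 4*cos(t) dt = -4*t*cos(t) + C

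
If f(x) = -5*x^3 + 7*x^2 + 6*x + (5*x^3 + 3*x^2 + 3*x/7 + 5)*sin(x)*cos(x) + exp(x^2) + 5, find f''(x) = -10*x^3*sin(2*x) + 4*x^2*exp(x^2) - 6*x^2*sin(2*x) + 30*x^2*cos(2*x) + 99*x*sin(2*x)/7 + 12*x*cos(2*x) - 30*x + 2*exp(x^2) - 7*sin(2*x) + 6*cos(2*x)/7 + 14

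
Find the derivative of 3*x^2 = 6*x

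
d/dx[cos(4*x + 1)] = -4*sin(4*x + 1)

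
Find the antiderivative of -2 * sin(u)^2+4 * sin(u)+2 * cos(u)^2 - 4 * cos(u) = (sqrt(2)*sin(u + pi/4) - 2)^2 + C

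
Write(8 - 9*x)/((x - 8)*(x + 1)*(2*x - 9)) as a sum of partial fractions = 130/(77*(2*x - 9)) + 17/(99*(x + 1)) - 64/(63*(x - 8))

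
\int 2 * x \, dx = x^2 + C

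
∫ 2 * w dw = w^2 + C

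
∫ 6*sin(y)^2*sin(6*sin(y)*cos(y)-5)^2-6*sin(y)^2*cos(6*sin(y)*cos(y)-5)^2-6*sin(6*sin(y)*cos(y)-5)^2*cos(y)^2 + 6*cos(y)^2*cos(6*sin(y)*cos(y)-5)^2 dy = sin(6*sin(2*y) - 10)/2 + C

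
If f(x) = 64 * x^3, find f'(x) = 192*x^2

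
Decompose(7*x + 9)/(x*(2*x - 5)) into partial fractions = 53/(5*(2*x - 5)) - 9/(5*x)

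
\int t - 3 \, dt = t^2/2 - 3*t + C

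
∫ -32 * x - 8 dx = -16*x^2 - 8*x + C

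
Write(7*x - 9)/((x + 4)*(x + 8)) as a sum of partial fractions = 65/(4*(x + 8)) - 37/(4*(x + 4))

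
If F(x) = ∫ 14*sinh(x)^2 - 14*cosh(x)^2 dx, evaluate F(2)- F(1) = -14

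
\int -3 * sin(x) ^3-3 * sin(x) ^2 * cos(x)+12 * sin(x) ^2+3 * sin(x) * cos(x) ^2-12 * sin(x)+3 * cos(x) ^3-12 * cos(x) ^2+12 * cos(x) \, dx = (sqrt(2)*sin(x + pi/4) - 2)^3 + C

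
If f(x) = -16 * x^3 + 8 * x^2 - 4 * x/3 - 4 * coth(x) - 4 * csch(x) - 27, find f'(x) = -48*x^2 + 16*x - 4/3 + 4*cosh(x)/sinh(x)^2 + 4/sinh(x)^2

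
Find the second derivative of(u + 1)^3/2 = 3*u + 3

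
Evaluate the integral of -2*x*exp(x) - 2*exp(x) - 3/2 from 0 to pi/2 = -pi*exp(pi/2) - 3*pi/4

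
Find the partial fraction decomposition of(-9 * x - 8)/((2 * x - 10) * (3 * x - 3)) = 17/(24*(x - 1)) - 53/(24*(x - 5))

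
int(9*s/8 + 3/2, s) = 9*s^2/16 + 3*s/2 + C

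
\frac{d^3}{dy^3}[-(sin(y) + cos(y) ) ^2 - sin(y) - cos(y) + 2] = 8*cos(2*y) + sqrt(2)*cos(y + pi/4)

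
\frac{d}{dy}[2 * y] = 2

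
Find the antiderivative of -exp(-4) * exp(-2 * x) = exp(-2*x - 4)/2 + C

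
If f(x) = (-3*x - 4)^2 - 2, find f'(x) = 18*x + 24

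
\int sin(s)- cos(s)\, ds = -sqrt(2)*sin(s + pi/4) + C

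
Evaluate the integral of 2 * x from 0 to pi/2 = pi^2/4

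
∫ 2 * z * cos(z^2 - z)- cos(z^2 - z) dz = sin(z*(z - 1)) + C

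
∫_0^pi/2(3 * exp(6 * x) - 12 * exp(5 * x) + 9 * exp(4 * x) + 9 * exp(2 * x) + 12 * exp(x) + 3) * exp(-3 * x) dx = 8 + (-2 - exp(-pi/2) + exp(pi/2))^3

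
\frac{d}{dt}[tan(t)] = cos(t)^(-2)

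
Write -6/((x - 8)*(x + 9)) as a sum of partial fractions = 6/(17*(x + 9)) - 6/(17*(x - 8))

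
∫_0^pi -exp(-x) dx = -1 + exp(-pi)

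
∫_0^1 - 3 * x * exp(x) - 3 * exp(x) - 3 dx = -3*E - 3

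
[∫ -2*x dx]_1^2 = -3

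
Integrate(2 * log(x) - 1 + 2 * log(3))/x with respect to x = (log(3*x) - 1)*log(3*x) + C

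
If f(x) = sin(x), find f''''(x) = sin(x)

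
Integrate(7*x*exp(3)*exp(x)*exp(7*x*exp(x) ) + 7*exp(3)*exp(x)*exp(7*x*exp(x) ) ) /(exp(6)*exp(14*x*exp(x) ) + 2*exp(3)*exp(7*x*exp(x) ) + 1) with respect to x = exp(7*x*exp(x) + 3)/(exp(7*x*exp(x) + 3) + 1) + C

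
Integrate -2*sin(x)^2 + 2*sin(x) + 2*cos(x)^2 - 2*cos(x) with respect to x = (sqrt(2)*sin(x + pi/4) - 1)^2 + C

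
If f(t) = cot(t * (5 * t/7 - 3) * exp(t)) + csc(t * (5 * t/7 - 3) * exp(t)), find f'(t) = (-5*t^2*cos(t*(5*t/7 - 3)*exp(t))/7 - 5*t^2/7 + 11*t*cos(t*(5*t/7 - 3)*exp(t))/7 + 11*t/7 + 3*cos(t*(5*t/7 - 3)*exp(t)) + 3)*exp(t)/sin(t*(5*t/7 - 3)*exp(t))^2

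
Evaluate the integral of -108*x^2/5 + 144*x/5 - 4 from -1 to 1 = -112/5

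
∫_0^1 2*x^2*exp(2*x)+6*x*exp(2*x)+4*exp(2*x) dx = -1 + 4*exp(2)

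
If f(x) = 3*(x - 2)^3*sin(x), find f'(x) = 3*(x - 2)^2*(x*cos(x) + 3*sin(x) - 2*cos(x))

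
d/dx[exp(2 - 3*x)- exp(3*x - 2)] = (-3*exp(6*x - 4) - 3)*exp(2 - 3*x)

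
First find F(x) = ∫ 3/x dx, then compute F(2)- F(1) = 3*log(2)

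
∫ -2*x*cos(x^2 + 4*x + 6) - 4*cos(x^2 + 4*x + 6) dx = -sin((x + 2)^2 + 2) + C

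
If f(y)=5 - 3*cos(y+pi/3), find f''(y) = 3*cos(y + pi/3)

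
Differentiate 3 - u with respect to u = -1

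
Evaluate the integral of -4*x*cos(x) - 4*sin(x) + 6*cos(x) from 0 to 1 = 2*sin(1)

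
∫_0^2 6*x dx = 12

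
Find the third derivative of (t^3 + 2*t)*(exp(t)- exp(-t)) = (t^3*exp(2*t) + t^3 + 9*t^2*exp(2*t) - 9*t^2 + 20*t*exp(2*t) + 20*t + 12*exp(2*t) - 12)*exp(-t)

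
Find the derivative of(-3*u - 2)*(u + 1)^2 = -9*u^2 - 16*u - 7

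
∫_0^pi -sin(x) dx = -2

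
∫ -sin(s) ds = cos(s) + C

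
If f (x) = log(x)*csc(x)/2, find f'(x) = (-x*log(x)*cot(x)*csc(x) + csc(x))/(2*x)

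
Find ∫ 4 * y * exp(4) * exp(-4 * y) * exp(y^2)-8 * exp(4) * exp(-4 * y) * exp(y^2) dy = 2*exp((y - 2)^2) + C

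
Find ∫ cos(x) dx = sin(x) + C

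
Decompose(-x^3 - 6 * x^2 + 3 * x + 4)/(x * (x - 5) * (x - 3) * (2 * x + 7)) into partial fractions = 297/(1547*(2*x + 7)) + 34/(39*(x - 3)) - 128/(85*(x - 5)) + 4/(105*x)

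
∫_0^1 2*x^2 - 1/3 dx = 1/3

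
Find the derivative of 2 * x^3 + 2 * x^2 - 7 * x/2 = 6*x^2 + 4*x - 7/2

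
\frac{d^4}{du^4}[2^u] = 2^u*log(2)^4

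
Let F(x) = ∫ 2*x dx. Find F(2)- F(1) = 3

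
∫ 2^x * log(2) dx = 2^x + C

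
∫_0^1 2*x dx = 1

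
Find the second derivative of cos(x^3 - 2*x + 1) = -9*x^4*cos(x^3 - 2*x + 1) + 12*x^2*cos(x^3 - 2*x + 1) - 6*x*sin(x^3 - 2*x + 1) - 4*cos(x^3 - 2*x + 1)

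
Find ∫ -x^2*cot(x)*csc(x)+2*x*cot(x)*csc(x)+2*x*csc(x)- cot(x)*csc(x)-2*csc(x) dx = (x - 1)^2*csc(x) + C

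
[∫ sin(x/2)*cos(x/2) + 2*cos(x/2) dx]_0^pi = 5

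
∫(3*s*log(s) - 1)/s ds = (3*s - 1)*(log(s) - 1) + C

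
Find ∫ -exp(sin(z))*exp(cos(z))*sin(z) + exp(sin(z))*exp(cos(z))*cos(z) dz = exp(sqrt(2)*sin(z + pi/4)) + C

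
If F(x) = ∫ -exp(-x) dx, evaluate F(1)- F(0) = -1 + exp(-1)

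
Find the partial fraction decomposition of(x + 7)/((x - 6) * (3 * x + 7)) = -14/(25*(3*x + 7)) + 13/(25*(x - 6))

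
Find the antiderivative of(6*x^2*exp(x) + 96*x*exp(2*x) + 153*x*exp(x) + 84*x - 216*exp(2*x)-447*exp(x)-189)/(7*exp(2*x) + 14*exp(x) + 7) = -3*(8*exp(x) + 7)*(-2*x^2 + 9*x + 14)/(7*exp(x) + 7) + C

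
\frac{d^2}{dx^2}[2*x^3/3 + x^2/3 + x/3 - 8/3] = 4*x + 2/3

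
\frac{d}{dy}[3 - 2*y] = -2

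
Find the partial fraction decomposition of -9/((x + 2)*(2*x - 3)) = -18/(7*(2*x - 3)) + 9/(7*(x + 2))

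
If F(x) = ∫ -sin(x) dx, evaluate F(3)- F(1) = cos(3) - cos(1)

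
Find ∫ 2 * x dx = x^2 + C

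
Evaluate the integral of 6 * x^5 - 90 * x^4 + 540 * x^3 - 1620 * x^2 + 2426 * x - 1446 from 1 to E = -56 - 2*(-3 + E)^2 + (-3 + E)^6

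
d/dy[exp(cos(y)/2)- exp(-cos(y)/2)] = -(exp(cos(y)) + 1)*exp(-cos(y)/2)*sin(y)/2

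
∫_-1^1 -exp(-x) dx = -E + exp(-1)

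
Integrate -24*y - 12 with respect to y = -12*y^2 - 12*y + C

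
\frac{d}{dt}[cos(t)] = -sin(t)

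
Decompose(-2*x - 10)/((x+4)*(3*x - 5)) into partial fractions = -40/(17*(3*x - 5)) + 2/(17*(x + 4))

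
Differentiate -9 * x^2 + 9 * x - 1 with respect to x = 9 - 18*x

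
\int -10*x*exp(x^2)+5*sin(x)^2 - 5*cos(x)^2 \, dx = -5*exp(x^2) - 5*sin(2*x)/2 + C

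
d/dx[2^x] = 2^x*log(2)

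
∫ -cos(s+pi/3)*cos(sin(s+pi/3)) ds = -sin(sin(s + pi/3)) + C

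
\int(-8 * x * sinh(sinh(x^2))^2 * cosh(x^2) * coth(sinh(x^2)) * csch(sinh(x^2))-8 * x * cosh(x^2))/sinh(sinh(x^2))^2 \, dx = 4/tanh(sinh(x^2)) + 4/sinh(sinh(x^2)) + C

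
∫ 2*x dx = x^2 + C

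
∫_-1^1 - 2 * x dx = 0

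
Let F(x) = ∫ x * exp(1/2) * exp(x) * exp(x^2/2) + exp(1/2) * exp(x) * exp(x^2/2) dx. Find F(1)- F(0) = -exp(1/2) + exp(2)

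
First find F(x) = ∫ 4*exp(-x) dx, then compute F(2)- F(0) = 4 - 4*exp(-2)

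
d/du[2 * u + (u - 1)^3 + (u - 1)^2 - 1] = 3*u^2 - 4*u + 3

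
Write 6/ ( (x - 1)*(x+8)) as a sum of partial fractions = -2/(3*(x + 8)) + 2/(3*(x - 1))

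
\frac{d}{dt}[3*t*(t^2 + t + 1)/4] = 9*t^2/4 + 3*t/2 + 3/4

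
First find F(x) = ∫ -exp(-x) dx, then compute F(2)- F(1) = -exp(-1) + exp(-2)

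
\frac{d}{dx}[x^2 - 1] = 2*x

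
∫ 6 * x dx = 3*x^2 + C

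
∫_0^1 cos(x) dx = sin(1)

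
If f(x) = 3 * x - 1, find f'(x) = 3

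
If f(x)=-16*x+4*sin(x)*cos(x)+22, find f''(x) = -8*sin(2*x)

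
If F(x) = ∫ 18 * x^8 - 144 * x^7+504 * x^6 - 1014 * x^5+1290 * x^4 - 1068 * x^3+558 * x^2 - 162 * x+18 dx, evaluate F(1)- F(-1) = 1072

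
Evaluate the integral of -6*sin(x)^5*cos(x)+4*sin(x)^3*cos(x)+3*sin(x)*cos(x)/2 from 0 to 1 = -sin(1)^6 + sin(1)^4 + 3*sin(1)^2/4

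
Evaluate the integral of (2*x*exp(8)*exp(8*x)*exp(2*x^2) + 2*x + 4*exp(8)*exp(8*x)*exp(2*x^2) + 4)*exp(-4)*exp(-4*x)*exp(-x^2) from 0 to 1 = -exp(4) - exp(-9) + exp(-4) + exp(9)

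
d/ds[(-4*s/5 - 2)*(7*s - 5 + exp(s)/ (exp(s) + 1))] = (-56*s*exp(2*s) - 116*s*exp(s) - 56*s - 54*exp(2*s) - 114*exp(s) - 50)/(5*exp(2*s) + 10*exp(s) + 5)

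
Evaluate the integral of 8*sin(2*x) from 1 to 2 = 4*cos(2) - 4*cos(4)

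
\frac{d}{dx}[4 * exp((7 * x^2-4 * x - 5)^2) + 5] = 784*x^3*exp(49*x^4 - 56*x^3 - 54*x^2 + 40*x + 25) - 672*x^2*exp(49*x^4 - 56*x^3 - 54*x^2 + 40*x + 25) - 432*x*exp(49*x^4 - 56*x^3 - 54*x^2 + 40*x + 25) + 160*exp(49*x^4 - 56*x^3 - 54*x^2 + 40*x + 25)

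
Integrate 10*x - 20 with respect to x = 5*x^2 - 20*x + C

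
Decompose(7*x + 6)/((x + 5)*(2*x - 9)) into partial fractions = 75/(19*(2*x - 9)) + 29/(19*(x + 5))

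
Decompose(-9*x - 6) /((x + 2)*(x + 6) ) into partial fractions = -12/(x + 6) + 3/(x + 2)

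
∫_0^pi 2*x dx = pi^2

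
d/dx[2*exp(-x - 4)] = -2*exp(-x - 4)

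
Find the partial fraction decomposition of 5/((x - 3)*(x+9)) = -5/(12*(x + 9)) + 5/(12*(x - 3))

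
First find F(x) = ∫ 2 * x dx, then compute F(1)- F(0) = 1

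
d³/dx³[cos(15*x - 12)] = 3375*sin(15*x - 12)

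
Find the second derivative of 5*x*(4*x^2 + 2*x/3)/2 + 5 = 60*x + 10/3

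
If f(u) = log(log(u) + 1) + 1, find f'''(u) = (2*log(u)^2 + 7*log(u) + 7)/(u^3*log(u)^3 + 3*u^3*log(u)^2 + 3*u^3*log(u) + u^3)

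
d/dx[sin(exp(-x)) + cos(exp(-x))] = -sqrt(2)*exp(-x)*sin(pi/4 - exp(-x))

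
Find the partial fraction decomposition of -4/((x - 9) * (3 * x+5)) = 3/(8*(3*x + 5)) - 1/(8*(x - 9))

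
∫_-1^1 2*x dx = 0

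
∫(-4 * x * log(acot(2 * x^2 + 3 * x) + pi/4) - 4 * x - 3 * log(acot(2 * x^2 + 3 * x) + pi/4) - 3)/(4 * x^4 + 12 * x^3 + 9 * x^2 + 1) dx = (4*acot(x*(2*x + 3)) + pi)*log(acot(x*(2*x + 3)) + pi/4)/4 + C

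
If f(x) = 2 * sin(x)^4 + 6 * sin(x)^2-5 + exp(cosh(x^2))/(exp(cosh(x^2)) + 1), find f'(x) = (2*x*exp(cosh(x^2))*sinh(x^2) + 8*exp(2*cosh(x^2))*sin(2*x) - exp(2*cosh(x^2))*sin(4*x) + 16*exp(cosh(x^2))*sin(2*x) - 2*exp(cosh(x^2))*sin(4*x) + 8*sin(2*x) - sin(4*x))/(exp(cosh(x^2)) + 1)^2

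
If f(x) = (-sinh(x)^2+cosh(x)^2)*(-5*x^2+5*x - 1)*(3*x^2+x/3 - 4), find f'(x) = -60*x^3 + 40*x^2 + 112*x/3 - 61/3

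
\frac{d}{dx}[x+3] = 1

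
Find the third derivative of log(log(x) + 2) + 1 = (2*log(x)^2 + 11*log(x) + 16)/(x^3*log(x)^3 + 6*x^3*log(x)^2 + 12*x^3*log(x) + 8*x^3)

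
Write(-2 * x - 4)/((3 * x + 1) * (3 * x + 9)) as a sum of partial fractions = -5/(12*(3*x + 1)) - 1/(12*(x + 3))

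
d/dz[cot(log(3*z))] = -1/(z*sin(log(z) + log(3))^2)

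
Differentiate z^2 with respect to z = 2*z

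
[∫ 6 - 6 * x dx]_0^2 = 0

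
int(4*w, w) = 2*w^2 + C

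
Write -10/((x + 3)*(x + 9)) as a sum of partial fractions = 5/(3*(x + 9)) - 5/(3*(x + 3))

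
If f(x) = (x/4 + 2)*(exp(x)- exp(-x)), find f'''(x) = (x*exp(2*x) + x + 11*exp(2*x) + 5)*exp(-x)/4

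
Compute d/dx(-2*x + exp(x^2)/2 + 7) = x*exp(x^2) - 2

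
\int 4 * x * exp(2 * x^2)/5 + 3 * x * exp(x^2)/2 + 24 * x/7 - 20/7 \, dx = 12*x^2/7 - 20*x/7 + exp(2*x^2)/5 + 3*exp(x^2)/4 + C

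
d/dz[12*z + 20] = 12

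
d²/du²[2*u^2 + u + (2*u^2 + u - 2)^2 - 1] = 48*u^2 + 24*u - 10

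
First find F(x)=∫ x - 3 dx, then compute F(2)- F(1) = -3/2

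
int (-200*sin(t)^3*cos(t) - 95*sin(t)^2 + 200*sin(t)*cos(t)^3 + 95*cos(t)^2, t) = 95*sin(2*t)/2 - 25*cos(4*t)/2 + C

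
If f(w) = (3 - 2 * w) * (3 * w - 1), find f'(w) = 11 - 12*w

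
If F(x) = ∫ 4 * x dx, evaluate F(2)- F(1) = 6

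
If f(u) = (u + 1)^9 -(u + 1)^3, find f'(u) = 9*u^8 + 72*u^7 + 252*u^6 + 504*u^5 + 630*u^4 + 504*u^3 + 249*u^2 + 66*u + 6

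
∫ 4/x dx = 4*log(3*x) + C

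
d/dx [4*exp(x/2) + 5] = 2*exp(x/2)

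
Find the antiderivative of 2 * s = s^2 + C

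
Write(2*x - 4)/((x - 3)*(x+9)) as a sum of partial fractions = 11/(6*(x + 9)) + 1/(6*(x - 3))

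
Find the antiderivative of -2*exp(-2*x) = exp(-2*x) + C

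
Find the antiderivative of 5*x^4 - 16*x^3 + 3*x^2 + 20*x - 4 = x^5 - 4*x^4 + x^3 + 10*x^2 - 4*x + C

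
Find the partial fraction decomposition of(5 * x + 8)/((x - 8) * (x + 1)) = -1/(3*(x + 1)) + 16/(3*(x - 8))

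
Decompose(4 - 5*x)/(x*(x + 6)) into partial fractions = -17/(3*(x + 6)) + 2/(3*x)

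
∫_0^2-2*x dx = -4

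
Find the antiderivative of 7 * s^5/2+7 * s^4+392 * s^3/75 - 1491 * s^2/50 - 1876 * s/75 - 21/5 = 7*s^6/12 + 7*s^5/5 + 98*s^4/75 - 497*s^3/50 - 938*s^2/75 - 21*s/5 + C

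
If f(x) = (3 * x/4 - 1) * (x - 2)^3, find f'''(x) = 18*x - 33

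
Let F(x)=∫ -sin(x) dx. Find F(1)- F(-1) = 0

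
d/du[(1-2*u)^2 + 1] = 8*u - 4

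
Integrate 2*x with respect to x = x^2 + C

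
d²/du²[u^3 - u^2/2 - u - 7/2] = 6*u - 1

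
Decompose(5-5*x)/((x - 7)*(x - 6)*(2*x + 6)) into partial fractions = 1/(9*(x + 3)) + 25/(18*(x - 6)) - 3/(2*(x - 7))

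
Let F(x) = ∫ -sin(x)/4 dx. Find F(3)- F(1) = cos(3)/4 - cos(1)/4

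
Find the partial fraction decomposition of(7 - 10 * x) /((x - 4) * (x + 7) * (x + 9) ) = 97/(26*(x + 9)) - 7/(2*(x + 7)) - 3/(13*(x - 4))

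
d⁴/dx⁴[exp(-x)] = exp(-x)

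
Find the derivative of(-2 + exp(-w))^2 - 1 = (4*exp(w) - 2)*exp(-2*w)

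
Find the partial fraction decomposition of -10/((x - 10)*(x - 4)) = 5/(3*(x - 4)) - 5/(3*(x - 10))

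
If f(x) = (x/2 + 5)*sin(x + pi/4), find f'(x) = x*cos(x + pi/4)/2 + sin(x + pi/4)/2 + 5*cos(x + pi/4)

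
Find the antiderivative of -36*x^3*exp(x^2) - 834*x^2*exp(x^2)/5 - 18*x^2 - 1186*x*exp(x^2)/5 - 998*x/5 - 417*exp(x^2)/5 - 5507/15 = -(-3*x + 10*(3*x + 7)^2 + 13)*(x + 3*exp(x^2) + 12)/15 + C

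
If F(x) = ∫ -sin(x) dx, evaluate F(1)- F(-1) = 0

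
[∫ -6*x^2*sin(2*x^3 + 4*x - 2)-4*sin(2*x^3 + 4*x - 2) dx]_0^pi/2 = -cos(2) + cos(2 - pi^3/4)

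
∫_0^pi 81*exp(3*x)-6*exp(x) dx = -6*exp(pi) - 21 + 27*exp(3*pi)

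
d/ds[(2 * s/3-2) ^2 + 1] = 8*s/9 - 8/3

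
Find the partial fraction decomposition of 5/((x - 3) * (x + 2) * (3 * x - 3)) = 1/(9*(x + 2)) - 5/(18*(x - 1)) + 1/(6*(x - 3))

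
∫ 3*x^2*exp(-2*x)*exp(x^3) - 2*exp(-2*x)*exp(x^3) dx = exp(x*(x^2 - 2)) + C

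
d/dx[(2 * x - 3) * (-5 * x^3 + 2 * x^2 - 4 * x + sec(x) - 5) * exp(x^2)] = (-20*x^5 + 38*x^4 - 68*x^3 + 61*x^2 + 4*x^2/cos(x) + 2*x*sin(x)/cos(x)^2 + 2*x - 6*x/cos(x) - 3*sin(x)/cos(x)^2 + 2 + 2/cos(x))*exp(x^2)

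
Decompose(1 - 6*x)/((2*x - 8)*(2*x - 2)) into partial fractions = 5/(12*(x - 1)) - 23/(12*(x - 4))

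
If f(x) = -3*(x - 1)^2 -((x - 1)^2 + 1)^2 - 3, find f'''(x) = 24 - 24*x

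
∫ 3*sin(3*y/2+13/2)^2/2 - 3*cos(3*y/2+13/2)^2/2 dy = -sin(3*y + 13)/2 + C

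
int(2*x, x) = x^2 + C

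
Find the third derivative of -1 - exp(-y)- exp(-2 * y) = (exp(y) + 8)*exp(-2*y)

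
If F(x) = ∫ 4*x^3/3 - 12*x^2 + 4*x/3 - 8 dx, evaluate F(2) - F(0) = -40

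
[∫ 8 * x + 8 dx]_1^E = -16 + 4*(1 + E)^2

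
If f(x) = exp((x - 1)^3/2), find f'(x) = 3*x^2*exp(x^3/2 - 3*x^2/2 + 3*x/2 - 1/2)/2 - 3*x*exp(x^3/2 - 3*x^2/2 + 3*x/2 - 1/2) + 3*exp(x^3/2 - 3*x^2/2 + 3*x/2 - 1/2)/2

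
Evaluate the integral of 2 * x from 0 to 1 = 1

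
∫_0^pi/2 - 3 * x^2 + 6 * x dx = (-2 + pi/2)^2*(-pi/2 - 1) + 4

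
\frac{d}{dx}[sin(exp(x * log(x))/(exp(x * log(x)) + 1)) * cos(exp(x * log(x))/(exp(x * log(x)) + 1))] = (log(x) + 1)*exp(x*log(x))*cos(2*exp(x*log(x))/(exp(x*log(x)) + 1))/(exp(2*x*log(x)) + 2*exp(x*log(x)) + 1)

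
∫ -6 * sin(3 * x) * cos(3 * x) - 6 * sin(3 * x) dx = (cos(3*x) + 1)^2 + C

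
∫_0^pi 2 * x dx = pi^2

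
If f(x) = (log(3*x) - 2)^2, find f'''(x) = (4*log(x) - 14 + 4*log(3))/x^3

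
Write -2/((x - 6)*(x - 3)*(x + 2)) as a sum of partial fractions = -1/(20*(x + 2)) + 2/(15*(x - 3)) - 1/(12*(x - 6))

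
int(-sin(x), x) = cos(x) + C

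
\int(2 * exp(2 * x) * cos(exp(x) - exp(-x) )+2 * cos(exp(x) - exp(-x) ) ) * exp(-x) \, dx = 2*sin(2*sinh(x)) + C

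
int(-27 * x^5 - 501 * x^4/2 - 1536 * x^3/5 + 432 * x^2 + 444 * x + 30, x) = -9*x^6/2 - 501*x^5/10 - 384*x^4/5 + 144*x^3 + 222*x^2 + 30*x + C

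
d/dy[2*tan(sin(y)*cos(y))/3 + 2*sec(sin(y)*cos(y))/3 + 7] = 2*(2*cos(2*y) + cos(2*y - sin(2*y)/2)*tan(sin(2*y)/2) + cos(2*y + sin(2*y)/2)*tan(sin(2*y)/2))/(3*(cos(sin(2*y)) + 1))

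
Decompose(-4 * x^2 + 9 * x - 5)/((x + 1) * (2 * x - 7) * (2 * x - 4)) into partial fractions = -5/(3*(2*x - 7)) - 1/(3*(x + 1)) + 1/(6*(x - 2))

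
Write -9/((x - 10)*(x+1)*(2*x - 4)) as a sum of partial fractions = -3/(22*(x + 1)) + 3/(16*(x - 2)) - 9/(176*(x - 10))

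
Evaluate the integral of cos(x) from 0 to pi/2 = 1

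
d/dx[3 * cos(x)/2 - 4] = -3*sin(x)/2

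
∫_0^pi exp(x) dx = -1 + exp(pi)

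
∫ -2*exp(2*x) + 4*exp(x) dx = (4 - exp(x))*exp(x) + C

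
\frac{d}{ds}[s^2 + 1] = 2*s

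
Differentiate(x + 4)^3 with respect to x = 3*x^2 + 24*x + 48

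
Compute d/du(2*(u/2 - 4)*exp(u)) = u*exp(u) - 7*exp(u)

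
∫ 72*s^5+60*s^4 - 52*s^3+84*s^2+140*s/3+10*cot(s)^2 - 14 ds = 12*s^6 + 12*s^5 - 13*s^4 + 28*s^3 + 70*s^2/3 - 24*s - 10/tan(s) + C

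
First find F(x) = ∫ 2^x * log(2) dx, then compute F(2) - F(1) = 2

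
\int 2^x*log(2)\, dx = 2^x + C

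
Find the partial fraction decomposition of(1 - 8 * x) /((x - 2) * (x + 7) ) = -19/(3*(x + 7)) - 5/(3*(x - 2))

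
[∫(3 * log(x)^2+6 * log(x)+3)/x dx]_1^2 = -1 + (log(2) + 1)^3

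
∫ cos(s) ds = sin(s) + C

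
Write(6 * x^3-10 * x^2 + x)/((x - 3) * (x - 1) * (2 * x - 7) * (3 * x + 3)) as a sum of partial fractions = 1106/(135*(2*x - 7)) + 17/(216*(x + 1)) - 1/(20*(x - 1)) - 25/(8*(x - 3))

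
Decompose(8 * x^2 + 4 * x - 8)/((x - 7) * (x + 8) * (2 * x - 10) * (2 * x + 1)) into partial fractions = -32/(2475*(2*x + 1)) - 236/(2925*(x + 8)) - 53/(143*(x - 5)) + 103/(225*(x - 7))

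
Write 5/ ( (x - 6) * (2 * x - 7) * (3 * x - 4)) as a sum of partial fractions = 45/(182*(3*x - 4)) - 4/(13*(2*x - 7)) + 1/(14*(x - 6))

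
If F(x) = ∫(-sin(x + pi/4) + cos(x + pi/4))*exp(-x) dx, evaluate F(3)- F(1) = -exp(-1)*sin(pi/4 + 1) + exp(-3)*sin(pi/4 + 3)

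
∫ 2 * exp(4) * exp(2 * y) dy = exp(2*y + 4) + C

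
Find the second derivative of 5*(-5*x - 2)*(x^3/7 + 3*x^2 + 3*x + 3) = -300*x^2/7 - 3210*x/7 - 210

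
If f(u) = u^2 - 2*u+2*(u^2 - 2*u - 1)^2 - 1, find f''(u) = 24*u^2 - 48*u + 10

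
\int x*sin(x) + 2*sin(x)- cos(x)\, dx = (-x - 2)*cos(x) + C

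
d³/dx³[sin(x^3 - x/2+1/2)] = -27*x^6*cos(x^3 - x/2 + 1/2) + 27*x^4*cos(x^3 - x/2 + 1/2)/2 - 54*x^3*sin(x^3 - x/2 + 1/2) - 9*x^2*cos(x^3 - x/2 + 1/2)/4 + 9*x*sin(x^3 - x/2 + 1/2) + 49*cos(x^3 - x/2 + 1/2)/8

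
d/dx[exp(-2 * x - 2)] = -2*exp(-2*x - 2)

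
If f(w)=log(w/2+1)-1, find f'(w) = 1/(w + 2)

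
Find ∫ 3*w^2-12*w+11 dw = w^3 - 6*w^2 + 11*w + C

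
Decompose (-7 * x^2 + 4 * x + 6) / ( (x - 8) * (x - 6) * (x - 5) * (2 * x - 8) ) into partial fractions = 45/(8*(x - 4)) - 149/(6*(x - 5)) + 111/(4*(x - 6)) - 205/(24*(x - 8))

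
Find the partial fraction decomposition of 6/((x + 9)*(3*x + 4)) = 18/(23*(3*x + 4)) - 6/(23*(x + 9))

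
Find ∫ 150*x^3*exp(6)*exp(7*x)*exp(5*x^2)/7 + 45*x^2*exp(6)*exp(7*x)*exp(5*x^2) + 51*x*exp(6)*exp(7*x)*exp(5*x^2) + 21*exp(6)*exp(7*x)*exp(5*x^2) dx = 3*(5*x^2 + 7*x + 6)*exp(5*x^2 + 7*x + 6)/7 + C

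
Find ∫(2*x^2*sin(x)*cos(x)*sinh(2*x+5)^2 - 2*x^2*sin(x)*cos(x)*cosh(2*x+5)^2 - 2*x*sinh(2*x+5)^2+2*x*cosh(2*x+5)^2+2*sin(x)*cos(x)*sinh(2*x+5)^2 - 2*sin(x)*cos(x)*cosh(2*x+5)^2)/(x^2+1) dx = log(x^2 + 1) + cos(x)^2 + C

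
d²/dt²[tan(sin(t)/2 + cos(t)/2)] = (-sin(2*t)*sin(sqrt(2)*sin(t + pi/4)/2)/cos(sqrt(2)*sin(t + pi/4)/2) + sin(sqrt(2)*sin(t + pi/4)/2)/cos(sqrt(2)*sin(t + pi/4)/2) - sqrt(2)*sin(t + pi/4))/(2*cos(sqrt(2)*sin(t + pi/4)/2)^2)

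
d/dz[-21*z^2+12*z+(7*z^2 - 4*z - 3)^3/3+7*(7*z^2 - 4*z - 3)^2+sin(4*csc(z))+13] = 686*z^5 - 980*z^4 + 1232*z^3 - 736*z^2 - 376*z - 4*cos(4*csc(z))*cot(z)*csc(z) + 144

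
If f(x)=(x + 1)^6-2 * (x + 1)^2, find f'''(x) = 120*x^3 + 360*x^2 + 360*x + 120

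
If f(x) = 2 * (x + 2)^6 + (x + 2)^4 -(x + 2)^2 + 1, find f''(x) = 60*x^4 + 480*x^3 + 1452*x^2 + 1968*x + 1006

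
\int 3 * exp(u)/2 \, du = 3*exp(u)/2 + C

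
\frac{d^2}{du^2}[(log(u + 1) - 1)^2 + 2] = (4 - 2*log(u + 1))/(u^2 + 2*u + 1)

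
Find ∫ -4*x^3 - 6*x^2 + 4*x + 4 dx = -x^4 - 2*x^3 + 2*x^2 + 4*x + C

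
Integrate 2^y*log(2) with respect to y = 2^y + C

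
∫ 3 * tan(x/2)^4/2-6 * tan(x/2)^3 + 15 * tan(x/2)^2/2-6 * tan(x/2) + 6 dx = (tan(x/2) - 2)^3 + C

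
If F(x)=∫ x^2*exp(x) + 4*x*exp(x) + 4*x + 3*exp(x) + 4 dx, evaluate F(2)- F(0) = 15 + 9*exp(2)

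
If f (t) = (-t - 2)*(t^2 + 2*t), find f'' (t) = -6*t - 8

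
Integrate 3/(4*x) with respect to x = 3*log(x)/4 + C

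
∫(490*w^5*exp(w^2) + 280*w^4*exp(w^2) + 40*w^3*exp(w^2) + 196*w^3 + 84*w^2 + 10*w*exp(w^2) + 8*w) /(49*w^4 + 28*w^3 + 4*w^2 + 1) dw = 5*exp(w^2) + log(w^2*(7*w + 2)^2 + 1) + C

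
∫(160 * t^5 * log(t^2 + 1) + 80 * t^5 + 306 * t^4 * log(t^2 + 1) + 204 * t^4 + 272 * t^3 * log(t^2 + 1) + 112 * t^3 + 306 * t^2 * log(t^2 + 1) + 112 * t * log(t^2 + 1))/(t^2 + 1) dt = 2*t^2*(4*t + 7)*(5*t + 4)*log(t^2 + 1) + C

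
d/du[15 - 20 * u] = -20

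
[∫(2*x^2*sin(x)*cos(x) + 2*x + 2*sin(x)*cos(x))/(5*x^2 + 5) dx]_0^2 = sin(2)^2/5 + log(5)/5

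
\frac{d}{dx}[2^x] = 2^x*log(2)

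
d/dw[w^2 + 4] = 2*w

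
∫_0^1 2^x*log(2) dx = 1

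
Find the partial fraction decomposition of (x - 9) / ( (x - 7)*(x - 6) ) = 3/(x - 6) - 2/(x - 7)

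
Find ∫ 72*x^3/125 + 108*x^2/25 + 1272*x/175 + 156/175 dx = 18*x^4/125 + 36*x^3/25 + 636*x^2/175 + 156*x/175 + C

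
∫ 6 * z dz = 3*z^2 + C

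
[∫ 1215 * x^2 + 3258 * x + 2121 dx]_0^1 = 4155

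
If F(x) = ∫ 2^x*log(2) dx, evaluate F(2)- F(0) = 3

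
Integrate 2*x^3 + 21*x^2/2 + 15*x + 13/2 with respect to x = x^4/2 + 7*x^3/2 + 15*x^2/2 + 13*x/2 + C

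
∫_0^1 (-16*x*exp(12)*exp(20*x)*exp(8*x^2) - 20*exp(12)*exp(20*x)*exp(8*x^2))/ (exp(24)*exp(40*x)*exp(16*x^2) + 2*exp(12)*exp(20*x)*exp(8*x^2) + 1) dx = -exp(-12)/(exp(-12) + 1) + exp(-40)/(exp(-40) + 1)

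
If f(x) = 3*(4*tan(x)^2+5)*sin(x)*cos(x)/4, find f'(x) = 3*sin(x)^4/(2*cos(x)^2) + 9/4 + 3/(2*cos(x)^2)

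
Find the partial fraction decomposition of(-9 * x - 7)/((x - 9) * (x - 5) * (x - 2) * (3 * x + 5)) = -27/(880*(3*x + 5)) - 25/(231*(x - 2)) + 13/(60*(x - 5)) - 11/(112*(x - 9))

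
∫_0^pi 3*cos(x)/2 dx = 0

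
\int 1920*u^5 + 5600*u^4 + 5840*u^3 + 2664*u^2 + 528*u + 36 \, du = 320*u^6 + 1120*u^5 + 1460*u^4 + 888*u^3 + 264*u^2 + 36*u + C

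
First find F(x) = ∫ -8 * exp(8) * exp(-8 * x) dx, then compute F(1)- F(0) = 1 - exp(8)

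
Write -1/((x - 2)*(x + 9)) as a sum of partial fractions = 1/(11*(x + 9)) - 1/(11*(x - 2))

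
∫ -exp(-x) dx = exp(-x) + C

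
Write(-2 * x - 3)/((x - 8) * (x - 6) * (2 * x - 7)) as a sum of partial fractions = -8/(9*(2*x - 7)) + 3/(2*(x - 6)) - 19/(18*(x - 8))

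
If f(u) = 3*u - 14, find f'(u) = 3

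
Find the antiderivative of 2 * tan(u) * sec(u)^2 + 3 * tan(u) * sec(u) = (sec(u) + 3)*sec(u) + C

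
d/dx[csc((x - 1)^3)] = -6*(x - 1)^2*cos(x^3 - 3*x^2 + 3*x - 1)/(1 - cos(2*x^3 - 6*x^2 + 6*x - 2))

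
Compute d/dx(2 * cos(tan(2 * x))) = -4*sin(tan(2*x))/cos(2*x)^2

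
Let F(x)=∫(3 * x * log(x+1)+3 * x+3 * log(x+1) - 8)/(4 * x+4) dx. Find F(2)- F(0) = -log(3)/2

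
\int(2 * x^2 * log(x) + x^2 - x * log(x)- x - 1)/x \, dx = (x^2 - x - 1)*log(x) + C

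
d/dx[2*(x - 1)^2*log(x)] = (4*x^2*log(x) + 2*x^2 - 4*x*log(x) - 4*x + 2)/x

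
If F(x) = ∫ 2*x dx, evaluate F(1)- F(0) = 1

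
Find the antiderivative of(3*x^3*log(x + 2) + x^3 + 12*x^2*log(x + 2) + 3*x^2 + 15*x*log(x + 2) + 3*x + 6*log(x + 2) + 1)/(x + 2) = (x + 1)^3*log(x + 2) + C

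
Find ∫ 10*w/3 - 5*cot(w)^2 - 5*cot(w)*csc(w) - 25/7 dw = 5*w^2/3 + 10*w/7 + 5/tan(w) + 5/sin(w) + C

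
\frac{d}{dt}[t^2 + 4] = 2*t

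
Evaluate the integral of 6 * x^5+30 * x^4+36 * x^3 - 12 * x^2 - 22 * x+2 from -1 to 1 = 8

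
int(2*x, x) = x^2 + C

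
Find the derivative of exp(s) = exp(s)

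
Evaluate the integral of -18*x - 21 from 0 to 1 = -30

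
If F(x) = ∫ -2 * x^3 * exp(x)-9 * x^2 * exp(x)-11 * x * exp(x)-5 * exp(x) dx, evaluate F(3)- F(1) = -96*exp(3) + 10*E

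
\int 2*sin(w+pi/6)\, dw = -2*cos(w + pi/6) + C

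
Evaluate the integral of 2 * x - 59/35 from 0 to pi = pi*(-5*pi - 2)/5 - 9*pi/7 + 2*pi^2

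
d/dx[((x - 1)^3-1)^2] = 6*x^5 - 30*x^4 + 60*x^3 - 66*x^2 + 42*x - 12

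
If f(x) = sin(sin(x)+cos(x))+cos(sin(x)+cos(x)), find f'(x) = 2*cos(x + pi/4)*cos(sqrt(2)*sin(x + pi/4) + pi/4)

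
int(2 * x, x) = x^2 + C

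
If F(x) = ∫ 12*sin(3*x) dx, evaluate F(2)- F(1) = 4*cos(3) - 4*cos(6)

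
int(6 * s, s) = 3*s^2 + C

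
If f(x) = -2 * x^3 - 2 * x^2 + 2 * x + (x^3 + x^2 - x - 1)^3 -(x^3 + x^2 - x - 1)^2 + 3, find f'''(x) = 504*x^6 + 1008*x^5 - 1080*x^3 - 480*x^2 + 168*x + 60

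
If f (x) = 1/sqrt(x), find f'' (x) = 3/(4*x^(5/2))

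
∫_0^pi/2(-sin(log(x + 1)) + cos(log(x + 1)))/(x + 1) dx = -1 + sqrt(2)*sin(pi/4 + log(1 + pi/2))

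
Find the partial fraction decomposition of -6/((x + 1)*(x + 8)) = 6/(7*(x + 8)) - 6/(7*(x + 1))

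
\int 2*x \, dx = x^2 + C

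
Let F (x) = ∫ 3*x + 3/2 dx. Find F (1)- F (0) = 3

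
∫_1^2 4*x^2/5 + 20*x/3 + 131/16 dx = 4813/240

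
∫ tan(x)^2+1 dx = tan(x) + C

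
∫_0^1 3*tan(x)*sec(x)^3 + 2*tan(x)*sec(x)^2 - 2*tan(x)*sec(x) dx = -2*sec(1) + sec(1)^2 + sec(1)^3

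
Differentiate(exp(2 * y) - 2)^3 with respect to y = 6*exp(6*y) - 24*exp(4*y) + 24*exp(2*y)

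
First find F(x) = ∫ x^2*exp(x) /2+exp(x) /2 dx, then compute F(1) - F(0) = -3/2 + E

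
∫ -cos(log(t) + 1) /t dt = -sin(log(t) + 1) + C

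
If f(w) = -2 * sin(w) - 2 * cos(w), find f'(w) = 2*sin(w) - 2*cos(w)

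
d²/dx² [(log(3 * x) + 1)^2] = (-2*log(x) - 2*log(3))/x^2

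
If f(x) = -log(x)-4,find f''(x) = x^(-2)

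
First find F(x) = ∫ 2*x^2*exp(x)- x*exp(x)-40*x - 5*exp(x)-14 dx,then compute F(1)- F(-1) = -28 - 3*E - 7*exp(-1)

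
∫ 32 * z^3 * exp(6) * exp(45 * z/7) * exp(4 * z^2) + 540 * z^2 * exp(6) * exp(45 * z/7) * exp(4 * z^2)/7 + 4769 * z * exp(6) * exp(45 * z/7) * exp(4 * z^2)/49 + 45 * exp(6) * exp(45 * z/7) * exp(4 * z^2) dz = (28*z^2 + 45*z + 42)*exp(4*z^2 + 45*z/7 + 6)/7 + C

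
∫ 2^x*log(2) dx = 2^x + C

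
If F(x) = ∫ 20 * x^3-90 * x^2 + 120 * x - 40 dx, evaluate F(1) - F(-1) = -140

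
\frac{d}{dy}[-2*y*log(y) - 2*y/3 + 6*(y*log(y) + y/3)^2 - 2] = 12*y*log(y)^2 + 20*y*log(y) + 16*y/3 - 2*log(y) - 8/3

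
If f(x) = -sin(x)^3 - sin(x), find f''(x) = (9*sin(x)^2 - 5)*sin(x)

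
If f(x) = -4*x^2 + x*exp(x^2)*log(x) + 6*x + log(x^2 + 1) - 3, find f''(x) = (4*x^8*exp(x^2)*log(x) + 14*x^6*exp(x^2)*log(x) + 4*x^6*exp(x^2) - 8*x^5 + 16*x^4*exp(x^2)*log(x) + 9*x^4*exp(x^2) - 18*x^3 + 6*x^2*exp(x^2)*log(x) + 6*x^2*exp(x^2) - 6*x + exp(x^2))/(x^5 + 2*x^3 + x)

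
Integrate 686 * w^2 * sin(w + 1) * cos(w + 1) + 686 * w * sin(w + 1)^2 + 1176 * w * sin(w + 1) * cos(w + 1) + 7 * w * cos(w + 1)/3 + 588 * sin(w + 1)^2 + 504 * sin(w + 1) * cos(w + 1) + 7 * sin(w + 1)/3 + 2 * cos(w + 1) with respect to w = (7*w/3 + 2)*((147*w + 126)*sin(w + 1) + 1)*sin(w + 1) + C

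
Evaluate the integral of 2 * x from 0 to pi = pi^2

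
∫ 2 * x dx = x^2 + C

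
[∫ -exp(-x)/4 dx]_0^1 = -1/4 + exp(-1)/4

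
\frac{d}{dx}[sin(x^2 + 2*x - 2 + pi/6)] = 2*x*cos(x^2 + 2*x - 2 + pi/6) + 2*cos(x^2 + 2*x - 2 + pi/6)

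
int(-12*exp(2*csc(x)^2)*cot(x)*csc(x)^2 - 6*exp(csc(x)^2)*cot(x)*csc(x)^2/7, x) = (3*exp(csc(x)^2) + 3/7)*exp(csc(x)^2) + C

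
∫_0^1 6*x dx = 3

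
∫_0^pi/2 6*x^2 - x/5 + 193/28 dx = 11*pi/56 + pi^2/10 + (-3 + pi/8)*(2 - pi) + 6 + pi^3/4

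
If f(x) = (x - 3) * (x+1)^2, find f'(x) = 3*x^2 - 2*x - 5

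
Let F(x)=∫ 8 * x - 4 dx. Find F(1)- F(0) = 0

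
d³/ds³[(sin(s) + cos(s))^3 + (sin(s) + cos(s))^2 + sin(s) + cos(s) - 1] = -27*sqrt(2)*sin(3*s + pi/4)/2 - 8*cos(2*s) - 5*sqrt(2)*cos(s + pi/4)/2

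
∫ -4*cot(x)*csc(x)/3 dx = 4*csc(x)/3 + C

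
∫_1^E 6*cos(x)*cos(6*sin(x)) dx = sin(6*sin(E)) - sin(6*sin(1))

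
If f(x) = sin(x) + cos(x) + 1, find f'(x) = -sin(x) + cos(x)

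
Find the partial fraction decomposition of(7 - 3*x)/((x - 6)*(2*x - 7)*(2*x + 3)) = 23/(150*(2*x + 3)) + 7/(50*(2*x - 7)) - 11/(75*(x - 6))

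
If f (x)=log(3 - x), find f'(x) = 1/(x - 3)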